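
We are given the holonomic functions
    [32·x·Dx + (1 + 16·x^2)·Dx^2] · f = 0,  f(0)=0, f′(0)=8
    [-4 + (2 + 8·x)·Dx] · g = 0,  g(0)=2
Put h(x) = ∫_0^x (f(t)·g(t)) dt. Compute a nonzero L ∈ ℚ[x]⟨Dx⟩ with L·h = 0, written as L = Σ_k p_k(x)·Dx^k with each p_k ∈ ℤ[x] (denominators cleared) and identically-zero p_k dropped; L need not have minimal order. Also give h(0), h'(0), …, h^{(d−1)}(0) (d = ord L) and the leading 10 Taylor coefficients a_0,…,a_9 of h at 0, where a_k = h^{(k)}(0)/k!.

f: a_k = 0, 8, 0, -128/3, 0, 2048/5, 0, -32768/7, 0, 524288/9, …
g: a_k = 2, 4, -4, 8, -20, 56, -168, 528, -1716, 5720, …
L₀ := L_f ⊗_s L_g (sym. prod.), ord ≤ 2.
h=∫h₀ ⇒ L = L₀·Dx.
L = (12 - 64·x - 64·x^2)·Dx + (-4 + 16·x + 192·x^2 + 256·x^3)·Dx^2 + (1 + 8·x + 32·x^2 + 128·x^3 + 256·x^4)·Dx^3  (order 3).
h: a_k = 0, 0, 8, 32/3, -88/3, -64/3, 6224/45, 26176/105, -150824/105, -1429376/945, …
ICs: h(0) = 0, h′(0) = 0, h′′(0) = 16.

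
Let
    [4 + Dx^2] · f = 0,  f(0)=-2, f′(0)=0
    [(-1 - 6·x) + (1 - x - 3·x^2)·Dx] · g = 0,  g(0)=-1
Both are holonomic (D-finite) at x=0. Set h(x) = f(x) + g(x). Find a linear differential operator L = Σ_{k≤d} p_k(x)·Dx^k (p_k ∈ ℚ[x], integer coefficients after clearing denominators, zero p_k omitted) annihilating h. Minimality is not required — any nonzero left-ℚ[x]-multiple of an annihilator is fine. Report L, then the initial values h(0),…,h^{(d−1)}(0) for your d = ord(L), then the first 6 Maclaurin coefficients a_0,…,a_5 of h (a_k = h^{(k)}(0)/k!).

f: a_k = -2, 0, 4, 0, -4/3, 0, …
g: a_k = -1, -1, -4, -7, -19, -40, …
Weyl lclm of L_f,L_g ⇒ L₀ (ord ≤ 3).
L = (-92 - 608·x - 512·x^2 - 1104·x^3 - 360·x^4 - 432·x^5) + (24 - 4·x - 24·x^2 - 80·x^3 - 180·x^4 - 216·x^5 - 216·x^6)·Dx + (-23 - 152·x - 128·x^2 - 276·x^3 - 90·x^4 - 108·x^5)·Dx^2 + (6 - x - 6·x^2 - 20·x^3 - 45·x^4 - 54·x^5 - 54·x^6)·Dx^3  (order 3).
h: a_k = -3, -1, 0, -7, -61/3, -40, …
ICs: h(0) = -3, h′(0) = -1, h′′(0) = 0.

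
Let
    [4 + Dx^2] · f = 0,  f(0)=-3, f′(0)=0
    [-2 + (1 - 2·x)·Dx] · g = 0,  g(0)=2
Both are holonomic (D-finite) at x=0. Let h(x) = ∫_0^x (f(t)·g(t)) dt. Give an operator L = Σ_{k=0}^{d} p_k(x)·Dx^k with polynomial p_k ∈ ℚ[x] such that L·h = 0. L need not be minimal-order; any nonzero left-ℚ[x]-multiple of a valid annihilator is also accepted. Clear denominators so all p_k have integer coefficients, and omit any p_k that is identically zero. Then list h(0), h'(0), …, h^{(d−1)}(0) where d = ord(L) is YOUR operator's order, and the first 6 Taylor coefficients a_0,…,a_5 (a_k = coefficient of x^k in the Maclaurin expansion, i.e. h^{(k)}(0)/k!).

L = (-4 + 8·x)·Dx + 4·Dx^2 + (-1 + 2·x)·Dx^3  (order 3).
h: a_k = 0, -6, -6, -4, -6, -52/5, …
ICs: h(0) = 0, h′(0) = -6, h′′(0) = -12.

f: a_k = -3, 0, 6, 0, -2, 0, …
g: a_k = 2, 4, 8, 16, 32, 64, …
Product ⇒ symmetric product L₀, ord ≤ 2.
∫: right-multiply L₀ by Dx.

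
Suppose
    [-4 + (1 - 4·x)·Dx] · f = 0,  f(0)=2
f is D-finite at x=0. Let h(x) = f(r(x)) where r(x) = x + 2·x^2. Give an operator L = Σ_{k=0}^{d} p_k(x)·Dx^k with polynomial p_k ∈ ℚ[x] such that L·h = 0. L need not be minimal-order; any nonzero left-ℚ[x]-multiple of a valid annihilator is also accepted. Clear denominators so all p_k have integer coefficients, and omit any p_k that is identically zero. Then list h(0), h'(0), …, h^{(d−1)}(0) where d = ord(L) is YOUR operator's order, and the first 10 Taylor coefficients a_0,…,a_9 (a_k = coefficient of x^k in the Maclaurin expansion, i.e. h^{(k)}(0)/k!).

L = (4 + 16·x) + (-1 + 4·x + 8·x^2)·Dx  (order 1).
h: a_k = 2, 8, 48, 256, 1408, 7680, 41984, 229376, 1253376, 6848512, …
ICs: h(0) = 2.

f: a_k = 2, 8, 32, 128, 512, 2048, 8192, 32768, 131072, 524288, …
L₀ from L_f via x↦r, Dx↦r'^{-1}Dx.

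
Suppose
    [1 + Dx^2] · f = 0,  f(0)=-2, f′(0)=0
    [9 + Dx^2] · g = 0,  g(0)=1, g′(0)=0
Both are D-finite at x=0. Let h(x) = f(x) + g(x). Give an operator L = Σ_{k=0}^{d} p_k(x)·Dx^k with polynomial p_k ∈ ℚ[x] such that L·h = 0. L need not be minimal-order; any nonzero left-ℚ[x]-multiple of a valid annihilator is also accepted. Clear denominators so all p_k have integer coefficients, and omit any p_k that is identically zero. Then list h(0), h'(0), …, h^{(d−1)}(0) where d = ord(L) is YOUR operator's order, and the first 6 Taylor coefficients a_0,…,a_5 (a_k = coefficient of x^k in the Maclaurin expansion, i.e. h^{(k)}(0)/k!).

L = 9 + 10·Dx^2 + Dx^4  (order 4).
h: a_k = -1, 0, -7/2, 0, 79/24, 0, …
ICs: h(0) = -1, h′(0) = 0, h′′(0) = -7, h′′′(0) = 0.

f: a_k = -2, 0, 1, 0, -1/12, 0, …
g: a_k = 1, 0, -9/2, 0, 27/8, 0, …
h₀=f+g: left-lcm gives L₀, ord ≤ 4.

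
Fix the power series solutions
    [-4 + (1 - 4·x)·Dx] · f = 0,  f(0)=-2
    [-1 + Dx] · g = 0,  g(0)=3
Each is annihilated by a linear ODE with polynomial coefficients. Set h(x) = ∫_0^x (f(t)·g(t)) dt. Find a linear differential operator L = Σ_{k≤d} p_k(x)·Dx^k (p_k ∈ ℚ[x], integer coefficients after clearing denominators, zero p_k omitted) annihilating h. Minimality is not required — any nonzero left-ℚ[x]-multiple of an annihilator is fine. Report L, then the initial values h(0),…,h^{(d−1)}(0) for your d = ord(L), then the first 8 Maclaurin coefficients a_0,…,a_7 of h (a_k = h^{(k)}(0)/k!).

L = (5 - 4·x)·Dx + (-1 + 4·x)·Dx^2  (order 2).
h: a_k = 0, -6, -15, -41, -493/4, -7889/20, -157781/120, -757349/168, …
ICs: h(0) = 0, h′(0) = -6.

f: a_k = -2, -8, -32, -128, -512, -2048, -8192, -32768, …
g: a_k = 3, 3, 3/2, 1/2, 1/8, 1/40, 1/240, 1/1680, …
L₀ := L_f ⊗_s L_g (sym. prod.), ord ≤ 1.
h=∫h₀ ⇒ L = L₀·Dx.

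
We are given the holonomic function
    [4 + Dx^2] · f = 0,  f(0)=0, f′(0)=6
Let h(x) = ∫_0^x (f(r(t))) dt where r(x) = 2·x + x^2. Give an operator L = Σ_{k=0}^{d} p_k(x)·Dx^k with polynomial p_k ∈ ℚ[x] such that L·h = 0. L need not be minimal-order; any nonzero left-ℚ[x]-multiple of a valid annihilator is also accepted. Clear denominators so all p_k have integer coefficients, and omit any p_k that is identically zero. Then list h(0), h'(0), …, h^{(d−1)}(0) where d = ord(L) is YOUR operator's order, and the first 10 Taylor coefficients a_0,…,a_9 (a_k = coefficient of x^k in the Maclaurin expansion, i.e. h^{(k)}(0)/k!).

L = (16 + 48·x + 48·x^2 + 16·x^3)·Dx - Dx^2 + (1 + x)·Dx^3  (order 3).
h: a_k = 0, 0, 6, 2, -8, -48/5, 4/15, 60/7, 712/105, -32/135, …
ICs: h(0) = 0, h′(0) = 0, h′′(0) = 12.

f: a_k = 0, 6, 0, -4, 0, 4/5, 0, -8/105, 0, 4/945, …
Substitute x→r, Dx→(1/r')Dx; clear ⇒ L₀.
Integrate: L := L₀·Dx.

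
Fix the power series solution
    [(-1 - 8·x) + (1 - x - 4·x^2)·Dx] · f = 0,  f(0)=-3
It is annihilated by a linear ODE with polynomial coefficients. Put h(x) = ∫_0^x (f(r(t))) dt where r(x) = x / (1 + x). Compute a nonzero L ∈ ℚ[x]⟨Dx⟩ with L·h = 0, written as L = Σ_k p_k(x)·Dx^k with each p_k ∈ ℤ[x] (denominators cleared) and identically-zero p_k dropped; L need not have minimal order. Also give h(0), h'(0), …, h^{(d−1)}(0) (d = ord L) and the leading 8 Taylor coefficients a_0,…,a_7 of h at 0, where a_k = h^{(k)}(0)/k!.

f: a_k = -3, -3, -15, -27, -87, -195, -543, -1323, …
L₀ from L_f via x↦r, Dx↦r'^{-1}Dx.
h=∫h₀ ⇒ L = L₀·Dx.
L = (1 + 9·x)·Dx + (-1 - 2·x + 3·x^2 + 4·x^3)·Dx^2  (order 2).
h: a_k = 0, -3, -3/2, -4, 0, -48/5, 8, -240/7, …
ICs: h(0) = 0, h′(0) = -3.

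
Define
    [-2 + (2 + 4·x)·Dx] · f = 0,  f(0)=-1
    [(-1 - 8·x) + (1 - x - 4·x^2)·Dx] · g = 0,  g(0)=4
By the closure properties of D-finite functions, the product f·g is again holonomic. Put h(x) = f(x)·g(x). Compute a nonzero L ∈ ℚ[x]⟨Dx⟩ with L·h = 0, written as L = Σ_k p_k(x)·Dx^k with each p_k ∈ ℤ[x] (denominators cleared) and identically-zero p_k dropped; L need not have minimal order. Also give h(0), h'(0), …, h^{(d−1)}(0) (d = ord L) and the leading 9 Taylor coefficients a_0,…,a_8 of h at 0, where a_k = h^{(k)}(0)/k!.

f: a_k = -1, -1, 1/2, -1/2, 5/8, -7/8, 21/16, -33/16, 429/128, …
g: a_k = 4, 4, 20, 36, 116, 260, 724, 1764, 4660, …
h₀=f·g: eliminate ⇒ L₀, order ≤ 1·1.
L = (2 + 9·x + 12·x^2) + (-1 - x + 6·x^2 + 8·x^3)·Dx  (order 1).
h: a_k = -4, -8, -22, -56, -283/2, -369, -3719/4, -2414, -195827/32, …
ICs: h(0) = -4.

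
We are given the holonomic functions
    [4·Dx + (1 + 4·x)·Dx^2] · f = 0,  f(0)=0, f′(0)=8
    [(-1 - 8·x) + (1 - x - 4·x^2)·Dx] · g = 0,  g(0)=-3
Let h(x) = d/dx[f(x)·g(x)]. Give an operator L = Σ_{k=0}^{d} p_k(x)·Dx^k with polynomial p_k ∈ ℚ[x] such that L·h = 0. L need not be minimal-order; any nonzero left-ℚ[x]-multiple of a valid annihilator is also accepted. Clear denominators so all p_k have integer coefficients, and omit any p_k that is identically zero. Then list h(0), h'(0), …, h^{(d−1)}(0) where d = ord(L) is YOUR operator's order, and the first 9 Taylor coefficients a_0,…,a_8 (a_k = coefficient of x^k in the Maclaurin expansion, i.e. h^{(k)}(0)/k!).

L = (152 + 864·x + 2304·x^2) + (1 + 100·x + 960·x^2 + 1792·x^3)·Dx + (-3 - 25·x - 24·x^2 + 176·x^3 + 256·x^4)·Dx^2  (order 2).
h: a_k = -24, 48, -600, 1120, -8744, 104016/5, -123000, 12725824/35, -62873688/35, …
ICs: h(0) = -24, h′(0) = 48.

f: a_k = 0, 8, -16, 128/3, -128, 2048/5, -4096/3, 32768/7, -16384, …
g: a_k = -3, -3, -15, -27, -87, -195, -543, -1323, -3495, …
h₀=f·g: eliminate ⇒ L₀, order ≤ 2·1.
h₀' ⇒ L via d/dx closure of L₀.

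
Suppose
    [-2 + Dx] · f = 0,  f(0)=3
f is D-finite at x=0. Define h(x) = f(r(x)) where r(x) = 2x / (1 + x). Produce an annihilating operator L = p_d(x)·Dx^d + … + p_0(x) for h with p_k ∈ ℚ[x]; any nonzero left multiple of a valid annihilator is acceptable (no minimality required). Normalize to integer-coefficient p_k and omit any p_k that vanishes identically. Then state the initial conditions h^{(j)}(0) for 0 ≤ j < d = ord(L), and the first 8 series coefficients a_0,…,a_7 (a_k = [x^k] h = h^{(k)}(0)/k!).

f: a_k = 3, 6, 6, 4, 2, 4/5, 4/15, 8/105, …
Substitute x→r, Dx→(1/r')Dx; clear ⇒ L₀.
L = -4 + (1 + 2·x + x^2)·Dx  (order 1).
h: a_k = 3, 12, 12, -4, -4, 28/5, -44/15, -68/105, …
ICs: h(0) = 3.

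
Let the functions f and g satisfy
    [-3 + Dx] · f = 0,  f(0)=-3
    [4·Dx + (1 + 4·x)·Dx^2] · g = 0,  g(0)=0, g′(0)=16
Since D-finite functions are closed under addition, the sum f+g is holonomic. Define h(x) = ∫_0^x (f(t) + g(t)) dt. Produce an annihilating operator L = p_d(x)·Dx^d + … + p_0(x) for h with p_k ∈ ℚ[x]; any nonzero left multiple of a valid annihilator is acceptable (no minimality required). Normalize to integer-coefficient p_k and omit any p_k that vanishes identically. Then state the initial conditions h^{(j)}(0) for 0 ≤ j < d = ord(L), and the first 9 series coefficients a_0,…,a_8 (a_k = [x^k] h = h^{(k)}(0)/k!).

f: a_k = -3, -9, -27/2, -27/2, -81/8, -243/40, -243/80, -729/560, -2187/4480, …
g: a_k = 0, 16, -32, 256/3, -256, 4096/5, -8192/3, 65536/7, -32768, …
h₀=f+g: left-lcm gives L₀, ord ≤ 3.
∫: right-multiply L₀ by Dx.
L = (-132 - 144·x)·Dx^2 + (23 - 72·x - 144·x^2)·Dx^3 + (7 + 40·x + 48·x^2)·Dx^4  (order 4).
h: a_k = 0, -3, 7/2, -91/6, 431/24, -2129/40, 6505/48, -93727/240, 5242151/4480, …
ICs: h(0) = 0, h′(0) = -3, h′′(0) = 7, h′′′(0) = -91.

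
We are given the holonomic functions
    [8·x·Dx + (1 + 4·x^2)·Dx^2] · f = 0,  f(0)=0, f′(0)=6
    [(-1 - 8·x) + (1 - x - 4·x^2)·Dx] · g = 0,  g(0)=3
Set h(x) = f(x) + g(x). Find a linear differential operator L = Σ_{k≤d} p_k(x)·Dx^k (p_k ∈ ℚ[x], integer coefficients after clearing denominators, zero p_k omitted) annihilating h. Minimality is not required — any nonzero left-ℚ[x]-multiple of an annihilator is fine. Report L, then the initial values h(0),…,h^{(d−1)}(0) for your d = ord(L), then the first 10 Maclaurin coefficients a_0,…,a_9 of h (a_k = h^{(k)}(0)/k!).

f: a_k = 0, 6, 0, -8, 0, 96/5, 0, -384/7, 0, 512/3, …
g: a_k = 3, 3, 15, 27, 87, 195, 543, 1323, 3495, 8787, …
L₀ := lclm(L_f,L_g); ord L₀ ≤ 2+1.
L = (40 - 160·x - 2272·x^2 - 4608·x^3 - 16896·x^4 - 6144·x^6)·Dx + (-31 - 264·x - 364·x^2 - 2208·x^3 - 4160·x^4 - 12800·x^5 - 768·x^6 - 6144·x^7)·Dx^2 + (5 + 11·x + 80·x^2 - 116·x^3 - 80·x^4 - 704·x^5 - 1536·x^6 - 256·x^7 - 1024·x^8)·Dx^3  (order 3).
h: a_k = 3, 9, 15, 19, 87, 1071/5, 543, 8877/7, 3495, 26873/3, …
ICs: h(0) = 3, h′(0) = 9, h′′(0) = 30.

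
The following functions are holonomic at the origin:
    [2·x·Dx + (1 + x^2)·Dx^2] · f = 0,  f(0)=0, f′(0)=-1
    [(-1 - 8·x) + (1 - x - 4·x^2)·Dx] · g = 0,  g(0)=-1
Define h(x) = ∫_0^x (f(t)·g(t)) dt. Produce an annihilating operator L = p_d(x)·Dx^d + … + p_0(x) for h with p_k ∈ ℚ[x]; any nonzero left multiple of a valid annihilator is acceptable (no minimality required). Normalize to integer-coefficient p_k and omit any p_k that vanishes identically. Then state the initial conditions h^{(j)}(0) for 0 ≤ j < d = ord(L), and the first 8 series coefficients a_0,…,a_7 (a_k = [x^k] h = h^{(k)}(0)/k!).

L = (8 + 2·x + 24·x^2)·Dx + (2 + 14·x + 4·x^2 + 24·x^3)·Dx^2 + (-1 + x + 3·x^2 + x^3 + 4·x^4)·Dx^3  (order 3).
h: a_k = 0, 0, 1/2, 1/3, 7/6, 26/15, 413/90, 311/35, …
ICs: h(0) = 0, h′(0) = 0, h′′(0) = 1.

f: a_k = 0, -1, 0, 1/3, 0, -1/5, 0, 1/7, …
g: a_k = -1, -1, -5, -9, -29, -65, -181, -441, …
Product ⇒ symmetric product L₀, ord ≤ 2.
h=∫₀ˣh₀: take L = L₀·Dx.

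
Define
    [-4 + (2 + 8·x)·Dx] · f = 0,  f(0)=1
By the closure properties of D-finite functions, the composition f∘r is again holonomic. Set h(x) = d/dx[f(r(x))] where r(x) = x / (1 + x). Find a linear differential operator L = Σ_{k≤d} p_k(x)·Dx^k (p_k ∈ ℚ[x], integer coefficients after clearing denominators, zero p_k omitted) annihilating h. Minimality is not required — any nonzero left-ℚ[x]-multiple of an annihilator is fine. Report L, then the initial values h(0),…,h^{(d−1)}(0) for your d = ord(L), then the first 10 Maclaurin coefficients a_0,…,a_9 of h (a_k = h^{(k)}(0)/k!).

f: a_k = 1, 2, -2, 4, -10, 28, -84, 264, -858, 2860, …
Change of var in L_f (x↦r) gives L₀.
Differentiate: ansatz ord ≤ ord L₀ ⇒ L.
L = (-4 - 10·x) + (-1 - 6·x - 5·x^2)·Dx  (order 1).
h: a_k = 2, -8, 30, -120, 510, -2256, 10234, -47200, 220230, -1036440, …
ICs: h(0) = 2.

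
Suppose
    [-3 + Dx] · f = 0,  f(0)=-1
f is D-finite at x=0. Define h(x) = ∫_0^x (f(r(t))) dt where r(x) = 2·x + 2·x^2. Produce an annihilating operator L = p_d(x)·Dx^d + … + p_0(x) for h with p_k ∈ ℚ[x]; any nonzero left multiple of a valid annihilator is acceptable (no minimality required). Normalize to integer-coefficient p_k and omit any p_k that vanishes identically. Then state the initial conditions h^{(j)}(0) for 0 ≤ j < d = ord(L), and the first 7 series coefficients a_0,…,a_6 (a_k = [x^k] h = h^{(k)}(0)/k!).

L = (-6 - 12·x)·Dx + Dx^2  (order 2).
h: a_k = 0, -1, -3, -8, -18, -36, -324/5, …
ICs: h(0) = 0, h′(0) = -1.

f: a_k = -1, -3, -9/2, -9/2, -27/8, -81/40, -81/80, …
Substitute x→r, Dx→(1/r')Dx; clear ⇒ L₀.
h=∫₀ˣh₀: take L = L₀·Dx.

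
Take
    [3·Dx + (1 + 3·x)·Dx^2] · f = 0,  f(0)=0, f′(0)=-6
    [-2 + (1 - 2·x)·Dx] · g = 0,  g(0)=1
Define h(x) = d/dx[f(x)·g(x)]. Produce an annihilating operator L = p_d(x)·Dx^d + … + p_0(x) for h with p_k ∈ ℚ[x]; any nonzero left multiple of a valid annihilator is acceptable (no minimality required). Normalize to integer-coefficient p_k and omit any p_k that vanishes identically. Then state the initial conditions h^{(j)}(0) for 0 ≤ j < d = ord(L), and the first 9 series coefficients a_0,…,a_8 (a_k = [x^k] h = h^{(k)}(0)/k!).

L = 24 + 30·x·Dx + (-1 - x + 6·x^2)·Dx^2  (order 2).
h: a_k = -6, -6, -72, -30, -561, 558/5, -20568/5, 130182/35, -2169801/70, …
ICs: h(0) = -6, h′(0) = -6.

f: a_k = 0, -6, 9, -18, 81/2, -486/5, 243, -4374/7, 6561/4, …
g: a_k = 1, 2, 4, 8, 16, 32, 64, 128, 256, …
L₀ := L_f ⊗_s L_g (sym. prod.), ord ≤ 2.
h₀' ⇒ L via d/dx closure of L₀.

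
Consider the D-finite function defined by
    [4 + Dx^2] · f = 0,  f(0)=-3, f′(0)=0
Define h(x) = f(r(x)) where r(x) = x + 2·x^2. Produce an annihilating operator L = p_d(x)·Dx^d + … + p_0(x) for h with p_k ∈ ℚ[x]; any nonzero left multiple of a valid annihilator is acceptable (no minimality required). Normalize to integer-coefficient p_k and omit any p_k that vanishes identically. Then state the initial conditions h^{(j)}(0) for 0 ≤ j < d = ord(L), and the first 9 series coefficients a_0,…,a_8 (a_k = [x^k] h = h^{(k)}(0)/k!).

L = (4 + 48·x + 192·x^2 + 256·x^3) - 4·Dx + (1 + 4·x)·Dx^2  (order 2).
h: a_k = -3, 0, 6, 24, 22, -16, -716/15, -304/5, -1682/105, …
ICs: h(0) = -3, h′(0) = 0.

f: a_k = -3, 0, 6, 0, -2, 0, 4/15, 0, -2/105, …
f∘r: x↦r, Dx↦Dx/r' in L_f ⇒ L₀.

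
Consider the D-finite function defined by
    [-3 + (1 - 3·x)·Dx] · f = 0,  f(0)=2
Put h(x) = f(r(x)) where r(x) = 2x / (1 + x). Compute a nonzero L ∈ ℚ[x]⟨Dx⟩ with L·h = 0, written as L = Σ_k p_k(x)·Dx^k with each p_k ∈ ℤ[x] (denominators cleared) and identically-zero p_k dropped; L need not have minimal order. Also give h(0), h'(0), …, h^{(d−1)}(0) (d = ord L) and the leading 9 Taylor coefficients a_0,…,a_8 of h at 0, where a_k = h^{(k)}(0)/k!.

f: a_k = 2, 6, 18, 54, 162, 486, 1458, 4374, 13122, …
h₀=f(r): pull back L_f along r ⇒ L₀.
L = 6 + (-1 + 4·x + 5·x^2)·Dx  (order 1).
h: a_k = 2, 12, 60, 300, 1500, 7500, 37500, 187500, 937500, …
ICs: h(0) = 2.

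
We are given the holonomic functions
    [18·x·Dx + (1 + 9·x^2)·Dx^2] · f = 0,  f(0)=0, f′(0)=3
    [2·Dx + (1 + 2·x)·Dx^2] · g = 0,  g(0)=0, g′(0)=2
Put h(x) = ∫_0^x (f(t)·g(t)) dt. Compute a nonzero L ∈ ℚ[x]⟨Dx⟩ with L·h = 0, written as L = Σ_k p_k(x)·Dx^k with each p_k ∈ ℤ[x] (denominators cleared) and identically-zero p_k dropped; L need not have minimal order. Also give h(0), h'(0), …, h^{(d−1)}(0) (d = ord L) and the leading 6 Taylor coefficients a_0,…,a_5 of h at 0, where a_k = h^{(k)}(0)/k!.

L = (792 + 3024·x + 22680·x^2 + 102384·x^3 + 174960·x^4 + 151632·x^5 + 104976·x^7)·Dx^2 + (332 + 4752·x + 28908·x^2 + 127008·x^3 + 351216·x^4 + 542376·x^5 + 408240·x^6 + 157464·x^7 + 367416·x^8)·Dx^3 + (44 + 916·x + 6696·x^2 + 27252·x^3 + 85860·x^4 + 193428·x^5 + 279936·x^6 + 224532·x^7 + 157464·x^8 + 209952·x^9)·Dx^4 + (10 + 76·x + 418·x^2 + 1728·x^3 + 5391·x^4 + 12960·x^5 + 24948·x^6 + 34992·x^7 + 29889·x^8 + 26244·x^9 + 26244·x^10)·Dx^5  (order 5).
h: a_k = 0, 0, 0, 2, -3/2, -2, …
ICs: h(0) = 0, h′(0) = 0, h′′(0) = 0, h′′′(0) = 12, h′′′′(0) = -36.

f: a_k = 0, 3, 0, -9, 0, 243/5, …
g: a_k = 0, 2, -2, 8/3, -4, 32/5, …
h₀=f·g: eliminate ⇒ L₀, order ≤ 2·2.
Integrate: L := L₀·Dx.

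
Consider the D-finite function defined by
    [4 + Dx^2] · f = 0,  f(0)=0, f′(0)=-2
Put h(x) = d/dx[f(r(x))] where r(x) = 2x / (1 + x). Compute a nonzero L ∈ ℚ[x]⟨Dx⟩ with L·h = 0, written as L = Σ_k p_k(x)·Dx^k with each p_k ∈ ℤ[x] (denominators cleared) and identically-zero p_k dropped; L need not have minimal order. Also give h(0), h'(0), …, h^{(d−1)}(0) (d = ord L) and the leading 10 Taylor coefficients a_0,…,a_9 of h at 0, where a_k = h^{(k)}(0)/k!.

f: a_k = 0, -2, 0, 4/3, 0, -4/15, 0, 8/315, 0, -4/2835, …
L₀ from L_f via x↦r, Dx↦r'^{-1}Dx.
Differentiate: ansatz ord ≤ ord L₀ ⇒ L.
L = (22 + 12·x + 6·x^2) + (6 + 18·x + 18·x^2 + 6·x^3)·Dx + (1 + 4·x + 6·x^2 + 4·x^3 + x^4)·Dx^2  (order 2).
h: a_k = -4, 8, 20, -112, 772/3, -360, 9844/45, 20128/45, -120412/63, 270040/63, …
ICs: h(0) = -4, h′(0) = 8.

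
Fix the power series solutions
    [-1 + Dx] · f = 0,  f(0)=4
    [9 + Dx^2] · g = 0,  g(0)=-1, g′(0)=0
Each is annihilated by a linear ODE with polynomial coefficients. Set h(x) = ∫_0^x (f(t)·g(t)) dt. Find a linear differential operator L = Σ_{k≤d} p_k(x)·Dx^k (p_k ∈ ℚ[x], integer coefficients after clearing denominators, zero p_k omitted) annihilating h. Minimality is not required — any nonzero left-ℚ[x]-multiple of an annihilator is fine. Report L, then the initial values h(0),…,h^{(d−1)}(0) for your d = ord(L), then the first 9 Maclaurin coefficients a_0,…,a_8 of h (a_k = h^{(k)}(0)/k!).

L = 10·Dx - 2·Dx^2 + Dx^3  (order 3).
h: a_k = 0, -4, -2, 16/3, 13/3, -14/15, -79/45, -88/315, 307/1260, …
ICs: h(0) = 0, h′(0) = -4, h′′(0) = -4.

f: a_k = 4, 4, 2, 2/3, 1/6, 1/30, 1/180, 1/1260, 1/10080, …
g: a_k = -1, 0, 9/2, 0, -27/8, 0, 81/80, 0, -729/4480, …
Sym-product of L_f,L_g gives L₀ (≤ ord 2).
Integrate: L := L₀·Dx.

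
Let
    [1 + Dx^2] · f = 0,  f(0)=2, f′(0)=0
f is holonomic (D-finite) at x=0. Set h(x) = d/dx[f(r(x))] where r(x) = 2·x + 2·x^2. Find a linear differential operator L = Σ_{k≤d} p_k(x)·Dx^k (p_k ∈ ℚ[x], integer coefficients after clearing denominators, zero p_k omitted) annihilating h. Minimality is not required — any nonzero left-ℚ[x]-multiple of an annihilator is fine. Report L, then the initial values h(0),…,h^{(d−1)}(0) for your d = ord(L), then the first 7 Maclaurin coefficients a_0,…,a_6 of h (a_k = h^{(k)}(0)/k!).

L = (16 + 32·x + 96·x^2 + 128·x^3 + 64·x^4) + (-6 - 12·x)·Dx + (1 + 4·x + 4·x^2)·Dx^2  (order 2).
h: a_k = 0, -8, -24, -32/3, 80/3, 704/15, 448/15, …
ICs: h(0) = 0, h′(0) = -8.

f: a_k = 2, 0, -1, 0, 1/12, 0, -1/360, …
Change of var in L_f (x↦r) gives L₀.
h=h₀': d/dx-closure on L₀ ⇒ L.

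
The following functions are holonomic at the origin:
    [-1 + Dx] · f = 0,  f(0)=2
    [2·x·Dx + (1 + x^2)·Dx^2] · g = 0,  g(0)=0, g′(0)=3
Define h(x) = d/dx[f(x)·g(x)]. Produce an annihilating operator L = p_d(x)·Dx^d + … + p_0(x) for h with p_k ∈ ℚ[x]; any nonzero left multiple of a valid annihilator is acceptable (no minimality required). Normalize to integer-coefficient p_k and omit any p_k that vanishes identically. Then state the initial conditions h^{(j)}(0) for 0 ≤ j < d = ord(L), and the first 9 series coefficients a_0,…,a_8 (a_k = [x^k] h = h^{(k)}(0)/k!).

L = (1 + 5·x - 3·x^2 + x^3) + (-6·x + 4·x^2 - 2·x^3)·Dx + (-1 + x - x^2 + x^3)·Dx^2  (order 2).
h: a_k = 6, 12, 3, -4, 9/4, 11/2, -93/40, -113/21, 1151/448, …
ICs: h(0) = 6, h′(0) = 12.

f: a_k = 2, 2, 1, 1/3, 1/12, 1/60, 1/360, 1/2520, 1/20160, …
g: a_k = 0, 3, 0, -1, 0, 3/5, 0, -3/7, 0, …
Product ⇒ symmetric product L₀, ord ≤ 2.
Differentiate: ansatz ord ≤ ord L₀ ⇒ L.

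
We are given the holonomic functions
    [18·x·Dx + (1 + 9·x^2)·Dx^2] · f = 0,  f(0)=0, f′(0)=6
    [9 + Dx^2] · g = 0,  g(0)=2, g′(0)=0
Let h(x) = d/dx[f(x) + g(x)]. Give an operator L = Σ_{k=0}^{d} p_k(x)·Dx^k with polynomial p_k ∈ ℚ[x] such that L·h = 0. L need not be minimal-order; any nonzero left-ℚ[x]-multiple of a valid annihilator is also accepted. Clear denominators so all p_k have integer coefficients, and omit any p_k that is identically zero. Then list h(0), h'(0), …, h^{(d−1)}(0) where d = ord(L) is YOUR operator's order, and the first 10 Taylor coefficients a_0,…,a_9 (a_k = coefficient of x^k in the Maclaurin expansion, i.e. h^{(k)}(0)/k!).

f: a_k = 0, 6, 0, -18, 0, 486/5, 0, -4374/7, 0, 4374, …
g: a_k = 2, 0, -9, 0, 27/4, 0, -81/40, 0, 729/2240, 0, …
f+g: L₀ = lclm(L_f,L_g), ord ≤ 2+2.
Differentiate: ansatz ord ≤ ord L₀ ⇒ L.
L = (-1782·x + 20412·x^3 + 13122·x^5) + (-9 + 567·x^2 + 6561·x^4 + 6561·x^6)·Dx + (-198·x + 2268·x^3 + 1458·x^5)·Dx^2 + (-1 + 63·x^2 + 729·x^4 + 729·x^6)·Dx^3  (order 3).
h: a_k = 6, -18, -54, 27, 486, -243/20, -4374, 729/280, 39366, -729/2240, …
ICs: h(0) = 6, h′(0) = -18, h′′(0) = -108.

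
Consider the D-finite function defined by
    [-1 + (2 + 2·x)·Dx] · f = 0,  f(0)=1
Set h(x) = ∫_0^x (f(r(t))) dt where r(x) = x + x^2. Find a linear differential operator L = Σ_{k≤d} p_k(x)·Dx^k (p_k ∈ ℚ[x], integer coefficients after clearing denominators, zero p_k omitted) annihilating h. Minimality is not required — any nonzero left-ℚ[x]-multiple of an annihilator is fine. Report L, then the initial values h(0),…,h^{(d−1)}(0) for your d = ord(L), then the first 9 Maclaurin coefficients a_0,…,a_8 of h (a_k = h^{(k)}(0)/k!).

L = (-1 - 2·x)·Dx + (2 + 2·x + 2·x^2)·Dx^2  (order 2).
h: a_k = 0, 1, 1/4, 1/8, -3/64, 3/640, 5/512, -57/7168, 21/16384, …
ICs: h(0) = 0, h′(0) = 1.

f: a_k = 1, 1/2, -1/8, 1/16, -5/128, 7/256, -21/1024, 33/2048, -429/32768, …
Substitute x→r, Dx→(1/r')Dx; clear ⇒ L₀.
h=∫₀ˣh₀: take L = L₀·Dx.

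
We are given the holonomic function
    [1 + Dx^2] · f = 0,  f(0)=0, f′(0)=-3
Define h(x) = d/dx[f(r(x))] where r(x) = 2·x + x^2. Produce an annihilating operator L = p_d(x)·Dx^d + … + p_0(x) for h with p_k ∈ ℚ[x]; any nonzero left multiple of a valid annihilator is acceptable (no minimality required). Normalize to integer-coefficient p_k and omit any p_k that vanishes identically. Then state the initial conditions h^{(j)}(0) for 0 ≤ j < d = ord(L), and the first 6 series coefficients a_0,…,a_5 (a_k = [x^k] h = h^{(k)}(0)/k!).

f: a_k = 0, -3, 0, 1/2, 0, -1/40, …
Substitute x→r, Dx→(1/r')Dx; clear ⇒ L₀.
Derive L from L₀ (diff closure).
L = (7 + 16·x + 24·x^2 + 16·x^3 + 4·x^4) + (-3 - 3·x)·Dx + (1 + 2·x + x^2)·Dx^2  (order 2).
h: a_k = -6, -6, 12, 24, 11, -9, …
ICs: h(0) = -6, h′(0) = -6.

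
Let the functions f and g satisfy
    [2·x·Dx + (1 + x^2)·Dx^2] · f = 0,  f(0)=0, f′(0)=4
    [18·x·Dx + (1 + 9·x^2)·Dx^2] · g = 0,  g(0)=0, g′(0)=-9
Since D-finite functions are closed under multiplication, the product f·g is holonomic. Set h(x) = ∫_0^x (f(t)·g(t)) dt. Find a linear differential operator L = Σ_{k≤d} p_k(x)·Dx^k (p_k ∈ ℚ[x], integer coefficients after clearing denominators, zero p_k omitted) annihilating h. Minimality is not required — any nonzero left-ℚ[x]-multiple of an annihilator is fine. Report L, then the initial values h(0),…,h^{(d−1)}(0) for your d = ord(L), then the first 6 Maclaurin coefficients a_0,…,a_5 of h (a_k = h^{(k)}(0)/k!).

L = (-216·x - 3600·x^3 - 5184·x^5 + 6480·x^7 + 17496·x^9)·Dx^2 + (-40 - 1452·x^2 - 6480·x^4 - 4536·x^6 + 22680·x^8 + 26244·x^10)·Dx^3 + (-80·x - 980·x^3 - 2160·x^5 + 2952·x^7 + 12960·x^9 + 8748·x^11)·Dx^4 + (-1 - 20·x^2 - 109·x^4 + 981·x^8 + 1620·x^10 + 729·x^12)·Dx^5  (order 5).
h: a_k = 0, 0, 0, -12, 0, 24, …
ICs: h(0) = 0, h′(0) = 0, h′′(0) = 0, h′′′(0) = -72, h′′′′(0) = 0.

f: a_k = 0, 4, 0, -4/3, 0, 4/5, …
g: a_k = 0, -9, 0, 27, 0, -729/5, …
L₀ := L_f ⊗_s L_g (sym. prod.), ord ≤ 4.
h=∫₀ˣh₀: take L = L₀·Dx.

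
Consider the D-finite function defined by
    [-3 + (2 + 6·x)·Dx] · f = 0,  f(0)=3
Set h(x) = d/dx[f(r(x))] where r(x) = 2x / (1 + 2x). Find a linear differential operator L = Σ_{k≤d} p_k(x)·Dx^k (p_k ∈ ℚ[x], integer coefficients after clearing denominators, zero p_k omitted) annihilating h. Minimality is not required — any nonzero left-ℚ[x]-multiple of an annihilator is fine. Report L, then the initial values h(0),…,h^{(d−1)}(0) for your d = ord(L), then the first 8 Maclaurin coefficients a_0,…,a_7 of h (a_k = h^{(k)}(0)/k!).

L = (-7 - 32·x) + (-1 - 10·x - 16·x^2)·Dx  (order 1).
h: a_k = 9, -63, 783/2, -5031/2, 136035/8, -956745/8, 13825035/16, -101709495/16, …
ICs: h(0) = 9.

f: a_k = 3, 9/2, -27/8, 81/16, -1215/128, 5103/256, -45927/1024, 216513/2048, …
h₀=f(r): pull back L_f along r ⇒ L₀.
h₀' ⇒ L via d/dx closure of L₀.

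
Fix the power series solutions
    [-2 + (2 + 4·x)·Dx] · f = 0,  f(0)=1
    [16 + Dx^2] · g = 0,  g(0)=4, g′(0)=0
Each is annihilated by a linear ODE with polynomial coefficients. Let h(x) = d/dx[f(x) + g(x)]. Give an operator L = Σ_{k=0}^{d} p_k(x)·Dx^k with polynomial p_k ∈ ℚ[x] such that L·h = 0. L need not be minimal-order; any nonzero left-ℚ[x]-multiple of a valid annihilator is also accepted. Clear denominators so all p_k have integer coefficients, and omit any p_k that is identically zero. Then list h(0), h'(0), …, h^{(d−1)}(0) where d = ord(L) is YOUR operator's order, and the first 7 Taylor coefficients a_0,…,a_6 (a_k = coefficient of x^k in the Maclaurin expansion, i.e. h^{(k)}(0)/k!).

L = (-496 - 1024·x - 1024·x^2) + (-304 - 1632·x - 3072·x^2 - 2048·x^3)·Dx + (-31 - 64·x - 64·x^2)·Dx^2 + (-19 - 102·x - 192·x^2 - 128·x^3)·Dx^3  (order 3).
h: a_k = 1, -65, 3/2, 1009/6, 35/8, -17329/120, 231/16, …
ICs: h(0) = 1, h′(0) = -65, h′′(0) = 3.

f: a_k = 1, 1, -1/2, 1/2, -5/8, 7/8, -21/16, …
g: a_k = 4, 0, -32, 0, 128/3, 0, -1024/45, …
h₀=f+g: left-lcm gives L₀, ord ≤ 3.
Derive L from L₀ (diff closure).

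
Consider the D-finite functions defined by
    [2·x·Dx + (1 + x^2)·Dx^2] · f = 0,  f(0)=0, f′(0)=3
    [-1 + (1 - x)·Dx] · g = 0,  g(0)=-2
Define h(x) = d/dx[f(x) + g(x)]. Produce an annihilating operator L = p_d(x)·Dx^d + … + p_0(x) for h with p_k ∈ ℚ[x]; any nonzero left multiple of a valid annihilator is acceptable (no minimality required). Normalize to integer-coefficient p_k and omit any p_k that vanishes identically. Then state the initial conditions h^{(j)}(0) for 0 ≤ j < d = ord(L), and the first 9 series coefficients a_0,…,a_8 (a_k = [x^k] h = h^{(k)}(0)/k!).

L = (2 - 8·x - 6·x^2) + (-4 + 2·x - 4·x^2 - 6·x^3)·Dx + (1 - x^4)·Dx^2  (order 2).
h: a_k = 1, -4, -9, -8, -7, -12, -17, -16, -15, …
ICs: h(0) = 1, h′(0) = -4.

f: a_k = 0, 3, 0, -1, 0, 3/5, 0, -3/7, 0, …
g: a_k = -2, -2, -2, -2, -2, -2, -2, -2, -2, …
L₀ := lclm(L_f,L_g); ord L₀ ≤ 2+1.
h₀' ⇒ L via d/dx closure of L₀.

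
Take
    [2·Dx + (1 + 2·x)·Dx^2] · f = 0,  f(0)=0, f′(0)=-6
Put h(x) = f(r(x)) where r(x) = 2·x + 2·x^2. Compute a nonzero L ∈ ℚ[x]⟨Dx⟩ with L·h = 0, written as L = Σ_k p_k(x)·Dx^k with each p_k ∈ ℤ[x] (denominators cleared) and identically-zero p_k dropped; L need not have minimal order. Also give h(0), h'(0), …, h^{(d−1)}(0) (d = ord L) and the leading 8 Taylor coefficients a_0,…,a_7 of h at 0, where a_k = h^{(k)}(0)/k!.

f: a_k = 0, -6, 6, -8, 12, -96/5, 32, -384/7, …
h₀=f(r): pull back L_f along r ⇒ L₀.
L = 2·Dx + (1 + 2·x)·Dx^2  (order 2).
h: a_k = 0, -12, 12, -16, 24, -192/5, 64, -768/7, …
ICs: h(0) = 0, h′(0) = -12.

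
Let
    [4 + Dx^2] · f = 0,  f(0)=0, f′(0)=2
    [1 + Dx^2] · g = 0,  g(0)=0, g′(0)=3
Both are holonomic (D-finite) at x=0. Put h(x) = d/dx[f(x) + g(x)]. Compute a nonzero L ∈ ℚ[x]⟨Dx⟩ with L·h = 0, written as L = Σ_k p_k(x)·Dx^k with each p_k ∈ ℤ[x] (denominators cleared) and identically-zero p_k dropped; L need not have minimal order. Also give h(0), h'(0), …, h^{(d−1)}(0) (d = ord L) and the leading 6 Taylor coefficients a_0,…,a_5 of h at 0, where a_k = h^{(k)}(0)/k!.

f: a_k = 0, 2, 0, -4/3, 0, 4/15, …
g: a_k = 0, 3, 0, -1/2, 0, 1/40, …
f+g: L₀ = lclm(L_f,L_g), ord ≤ 2+2.
h₀' ⇒ L via d/dx closure of L₀.
L = 4 + 5·Dx^2 + Dx^4  (order 4).
h: a_k = 5, 0, -11/2, 0, 35/24, 0, …
ICs: h(0) = 5, h′(0) = 0, h′′(0) = -11, h′′′(0) = 0.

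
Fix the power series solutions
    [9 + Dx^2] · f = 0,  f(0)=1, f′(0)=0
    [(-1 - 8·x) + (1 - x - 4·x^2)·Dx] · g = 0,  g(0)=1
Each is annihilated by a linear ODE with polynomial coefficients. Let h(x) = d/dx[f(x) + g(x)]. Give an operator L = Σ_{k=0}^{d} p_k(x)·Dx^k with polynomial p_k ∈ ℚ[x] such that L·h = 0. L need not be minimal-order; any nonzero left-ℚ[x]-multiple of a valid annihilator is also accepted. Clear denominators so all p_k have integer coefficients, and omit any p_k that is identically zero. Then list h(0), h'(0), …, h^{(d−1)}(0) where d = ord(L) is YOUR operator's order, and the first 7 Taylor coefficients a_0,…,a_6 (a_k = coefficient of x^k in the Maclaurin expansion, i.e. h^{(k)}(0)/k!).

f: a_k = 1, 0, -9/2, 0, 27/8, 0, -81/80, …
g: a_k = 1, 1, 5, 9, 29, 65, 181, …
f+g: L₀ = lclm(L_f,L_g), ord ≤ 2+1.
h=h₀': d/dx-closure on L₀ ⇒ L.
L = (2358 + 13068·x + 57006·x^2 + 38520·x^3 + 83520·x^4 + 31104·x^5 + 41472·x^6) + (-189 - 1413·x + 1251·x^2 + 4203·x^3 + 5580·x^4 + 11952·x^5 + 12096·x^6 + 13824·x^7)·Dx + (262 + 1452·x + 6334·x^2 + 4280·x^3 + 9280·x^4 + 3456·x^5 + 4608·x^6)·Dx^2 + (-21 - 157·x + 139·x^2 + 467·x^3 + 620·x^4 + 1328·x^5 + 1344·x^6 + 1536·x^7)·Dx^3  (order 3).
h: a_k = 1, 1, 27, 259/2, 325, 43197/40, 3087, …
ICs: h(0) = 1, h′(0) = 1, h′′(0) = 54.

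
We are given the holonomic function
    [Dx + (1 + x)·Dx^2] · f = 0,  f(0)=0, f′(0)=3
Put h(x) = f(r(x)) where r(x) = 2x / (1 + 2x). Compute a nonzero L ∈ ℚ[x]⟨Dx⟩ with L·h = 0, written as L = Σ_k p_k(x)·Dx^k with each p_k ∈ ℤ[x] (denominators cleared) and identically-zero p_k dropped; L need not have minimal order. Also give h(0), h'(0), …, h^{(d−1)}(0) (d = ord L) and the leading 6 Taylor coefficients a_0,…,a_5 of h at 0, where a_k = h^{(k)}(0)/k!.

L = (6 + 16·x)·Dx + (1 + 6·x + 8·x^2)·Dx^2  (order 2).
h: a_k = 0, 6, -18, 56, -180, 2976/5, …
ICs: h(0) = 0, h′(0) = 6.

f: a_k = 0, 3, -3/2, 1, -3/4, 3/5, …
L₀ from L_f via x↦r, Dx↦r'^{-1}Dx.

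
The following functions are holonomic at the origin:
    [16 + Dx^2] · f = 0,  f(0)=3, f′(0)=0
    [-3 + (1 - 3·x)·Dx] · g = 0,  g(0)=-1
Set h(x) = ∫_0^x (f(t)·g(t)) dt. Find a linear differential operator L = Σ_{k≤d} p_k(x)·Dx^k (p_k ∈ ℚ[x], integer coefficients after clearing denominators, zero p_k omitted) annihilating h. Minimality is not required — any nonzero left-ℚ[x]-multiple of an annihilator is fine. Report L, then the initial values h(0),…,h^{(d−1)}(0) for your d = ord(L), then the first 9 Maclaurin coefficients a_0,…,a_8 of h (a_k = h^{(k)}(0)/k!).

f: a_k = 3, 0, -24, 0, 32, 0, -256/15, 0, 512/105, …
g: a_k = -1, -3, -9, -27, -81, -243, -729, -2187, -6561, …
f·g: L₀ = L_f ⊗_s L_g, ord ≤ 2·1.
Integrate: L := L₀·Dx.
L = (-16 + 48·x)·Dx + 6·Dx^2 + (-1 + 3·x)·Dx^3  (order 3).
h: a_k = 0, -3, -9/2, -1, -9/4, -59/5, -59/2, -7709/105, -7709/40, …
ICs: h(0) = 0, h′(0) = -3, h′′(0) = -9.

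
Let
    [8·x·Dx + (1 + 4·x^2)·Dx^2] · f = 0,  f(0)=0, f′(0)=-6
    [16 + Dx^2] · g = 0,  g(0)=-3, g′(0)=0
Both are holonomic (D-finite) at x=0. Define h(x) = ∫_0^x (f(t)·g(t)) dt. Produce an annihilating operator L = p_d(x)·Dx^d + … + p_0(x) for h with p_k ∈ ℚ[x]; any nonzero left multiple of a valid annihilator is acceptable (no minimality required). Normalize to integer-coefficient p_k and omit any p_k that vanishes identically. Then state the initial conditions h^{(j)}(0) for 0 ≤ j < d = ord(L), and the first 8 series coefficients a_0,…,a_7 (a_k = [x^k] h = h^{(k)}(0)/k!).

f: a_k = 0, -6, 0, 8, 0, -96/5, 0, 384/7, …
g: a_k = -3, 0, 24, 0, -32, 0, 256/15, 0, …
h₀=f·g: eliminate ⇒ L₀, order ≤ 2·2.
h=∫h₀ ⇒ L = L₀·Dx.
L = (2560 + 29696·x^2 + 118784·x^4 + 262144·x^6 + 262144·x^8)·Dx + (1536·x + 14336·x^3 + 49152·x^5 + 65536·x^7)·Dx^2 + (240 + 3008·x^2 + 13824·x^4 + 32768·x^6 + 32768·x^8)·Dx^3 + (96·x + 896·x^3 + 3072·x^5 + 4096·x^7)·Dx^4 + (5 + 72·x^2 + 400·x^4 + 1024·x^6 + 1024·x^8)·Dx^5  (order 5).
h: a_k = 0, 0, 9, 0, -42, 0, 368/5, 0, …
ICs: h(0) = 0, h′(0) = 0, h′′(0) = 18, h′′′(0) = 0, h′′′′(0) = -1008.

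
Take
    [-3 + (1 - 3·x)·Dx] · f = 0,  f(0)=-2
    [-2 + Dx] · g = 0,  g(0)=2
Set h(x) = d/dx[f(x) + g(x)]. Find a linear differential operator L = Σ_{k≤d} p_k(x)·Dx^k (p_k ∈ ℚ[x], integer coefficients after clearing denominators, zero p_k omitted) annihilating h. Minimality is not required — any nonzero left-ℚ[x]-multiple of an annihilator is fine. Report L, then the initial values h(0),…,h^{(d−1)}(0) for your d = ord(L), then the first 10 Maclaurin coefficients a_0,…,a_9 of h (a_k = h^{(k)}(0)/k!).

f: a_k = -2, -6, -18, -54, -162, -486, -1458, -4374, -13122, -39366, …
g: a_k = 2, 4, 4, 8/3, 4/3, 8/15, 8/45, 16/315, 4/315, 8/2835, …
Sum ⇒ L₀ = lclm(L_f,L_g) in ℚ(x)⟨Dx⟩.
h₀' ⇒ L via d/dx closure of L₀.
L = (42 + 36·x) + (-25 - 12·x + 18·x^2)·Dx + (2 - 3·x - 9·x^2)·Dx^2  (order 2).
h: a_k = -2, -28, -154, -1928/3, -7282/3, -131204/15, -1377794/45, -33067408/315, -111602602/315, -3348078284/2835, …
ICs: h(0) = -2, h′(0) = -28.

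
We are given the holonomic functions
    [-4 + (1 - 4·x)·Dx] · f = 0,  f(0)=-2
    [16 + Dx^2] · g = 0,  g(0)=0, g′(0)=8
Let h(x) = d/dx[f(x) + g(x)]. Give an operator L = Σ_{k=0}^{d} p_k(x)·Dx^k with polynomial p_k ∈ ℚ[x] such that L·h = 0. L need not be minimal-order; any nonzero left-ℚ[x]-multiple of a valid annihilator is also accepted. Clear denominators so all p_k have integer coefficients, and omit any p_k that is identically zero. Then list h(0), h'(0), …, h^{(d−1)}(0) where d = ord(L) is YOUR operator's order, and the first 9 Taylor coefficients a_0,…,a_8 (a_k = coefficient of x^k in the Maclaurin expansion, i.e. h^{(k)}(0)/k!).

L = (1664 - 1024·x + 2048·x^2) + (-112 + 576·x - 768·x^2 + 1024·x^3)·Dx + (104 - 64·x + 128·x^2)·Dx^2 + (-7 + 36·x - 48·x^2 + 64·x^3)·Dx^3  (order 3).
h: a_k = 0, -64, -448, -2048, -30464/3, -49152, -10323968/45, -1048576, -1486352384/315, …
ICs: h(0) = 0, h′(0) = -64, h′′(0) = -896.

f: a_k = -2, -8, -32, -128, -512, -2048, -8192, -32768, -131072, …
g: a_k = 0, 8, 0, -64/3, 0, 256/15, 0, -2048/315, 0, …
h₀=f+g: left-lcm gives L₀, ord ≤ 3.
h₀' ⇒ L via d/dx closure of L₀.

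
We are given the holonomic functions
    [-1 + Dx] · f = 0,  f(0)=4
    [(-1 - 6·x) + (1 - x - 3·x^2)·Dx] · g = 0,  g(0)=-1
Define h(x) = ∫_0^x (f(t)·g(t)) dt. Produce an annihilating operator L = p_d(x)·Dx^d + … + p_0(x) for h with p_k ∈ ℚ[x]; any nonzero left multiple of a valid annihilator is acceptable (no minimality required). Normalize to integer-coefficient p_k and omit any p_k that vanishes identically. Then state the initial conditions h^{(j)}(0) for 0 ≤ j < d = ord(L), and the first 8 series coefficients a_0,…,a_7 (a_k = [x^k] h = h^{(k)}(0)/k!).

f: a_k = 4, 4, 2, 2/3, 1/6, 1/30, 1/180, 1/1260, …
g: a_k = -1, -1, -4, -7, -19, -40, -97, -217, …
h₀=f·g: eliminate ⇒ L₀, order ≤ 1·1.
∫: right-multiply L₀ by Dx.
L = (2 + 5·x - 3·x^2)·Dx + (-1 + x + 3·x^2)·Dx^2  (order 2).
h: a_k = 0, -4, -4, -22/3, -35/3, -677/30, -3793/90, -106447/1260, …
ICs: h(0) = 0, h′(0) = -4.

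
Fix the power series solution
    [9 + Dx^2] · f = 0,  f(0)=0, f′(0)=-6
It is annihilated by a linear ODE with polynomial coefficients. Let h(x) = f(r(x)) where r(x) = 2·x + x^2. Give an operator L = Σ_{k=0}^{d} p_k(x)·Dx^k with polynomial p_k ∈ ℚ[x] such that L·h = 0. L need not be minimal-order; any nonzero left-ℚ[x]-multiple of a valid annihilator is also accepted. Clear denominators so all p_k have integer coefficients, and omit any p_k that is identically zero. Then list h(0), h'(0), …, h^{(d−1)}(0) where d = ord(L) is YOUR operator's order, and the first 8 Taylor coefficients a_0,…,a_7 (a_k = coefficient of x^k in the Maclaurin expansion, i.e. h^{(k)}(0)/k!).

f: a_k = 0, -6, 0, 9, 0, -81/20, 0, 243/280, …
Change of var in L_f (x↦r) gives L₀.
L = (36 + 108·x + 108·x^2 + 36·x^3) - Dx + (1 + x)·Dx^2  (order 2).
h: a_k = 0, -12, -6, 72, 108, -378/5, -315, -7452/35, …
ICs: h(0) = 0, h′(0) = -12.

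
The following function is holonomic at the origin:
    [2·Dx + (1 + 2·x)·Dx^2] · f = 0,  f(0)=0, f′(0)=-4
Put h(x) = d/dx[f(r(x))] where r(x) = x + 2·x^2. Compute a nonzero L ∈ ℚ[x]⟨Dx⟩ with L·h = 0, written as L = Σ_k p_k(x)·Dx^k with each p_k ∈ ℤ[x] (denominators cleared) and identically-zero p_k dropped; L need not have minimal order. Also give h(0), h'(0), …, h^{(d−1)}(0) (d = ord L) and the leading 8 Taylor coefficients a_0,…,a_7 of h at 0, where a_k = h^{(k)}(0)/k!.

f: a_k = 0, -4, 4, -16/3, 8, -64/5, 64/3, -256/7, …
Substitute x→r, Dx→(1/r')Dx; clear ⇒ L₀.
h₀' ⇒ L via d/dx closure of L₀.
L = (-2 + 8·x + 16·x^2) + (1 + 6·x + 12·x^2 + 16·x^3)·Dx  (order 1).
h: a_k = -4, -8, 32, -32, -64, 256, -256, -512, …
ICs: h(0) = -4.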